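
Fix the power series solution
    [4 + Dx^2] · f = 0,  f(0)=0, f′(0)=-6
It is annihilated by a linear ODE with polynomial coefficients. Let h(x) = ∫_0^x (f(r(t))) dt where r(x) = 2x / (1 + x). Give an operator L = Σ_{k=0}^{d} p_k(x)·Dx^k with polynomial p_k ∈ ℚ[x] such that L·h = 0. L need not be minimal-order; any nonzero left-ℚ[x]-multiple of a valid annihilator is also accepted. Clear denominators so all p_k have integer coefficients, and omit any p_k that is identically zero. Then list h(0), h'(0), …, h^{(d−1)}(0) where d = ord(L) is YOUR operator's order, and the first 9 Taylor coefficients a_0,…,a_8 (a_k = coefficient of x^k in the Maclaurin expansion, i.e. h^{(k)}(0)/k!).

f: a_k = 0, -6, 0, 4, 0, -4/5, 0, 8/105, 0, …
f∘r: x↦r, Dx↦Dx/r' in L_f ⇒ L₀.
∫: right-multiply L₀ by Dx.
L = 16·Dx + (2 + 6·x + 6·x^2 + 2·x^3)·Dx^2 + (1 + 4·x + 6·x^2 + 4·x^3 + x^4)·Dx^3  (order 3).
h: a_k = 0, 0, -6, 4, 5, -84/5, 386/15, -180/7, 2461/210, …
ICs: h(0) = 0, h′(0) = 0, h′′(0) = -12.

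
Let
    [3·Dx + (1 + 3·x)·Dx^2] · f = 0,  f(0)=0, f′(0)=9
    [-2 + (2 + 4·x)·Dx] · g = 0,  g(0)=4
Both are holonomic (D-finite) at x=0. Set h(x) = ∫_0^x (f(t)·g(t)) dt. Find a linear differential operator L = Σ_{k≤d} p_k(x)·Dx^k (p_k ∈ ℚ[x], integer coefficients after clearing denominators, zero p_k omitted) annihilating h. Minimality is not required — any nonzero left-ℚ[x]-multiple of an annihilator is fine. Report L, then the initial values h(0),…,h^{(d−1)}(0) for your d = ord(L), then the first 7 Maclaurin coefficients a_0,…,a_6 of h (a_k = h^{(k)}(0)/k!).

f: a_k = 0, 9, -27/2, 27, -243/4, 729/5, -729/2, …
g: a_k = 4, 4, -2, 2, -5/2, 7/2, -21/4, …
L₀ := L_f ⊗_s L_g (sym. prod.), ord ≤ 2.
h=∫h₀ ⇒ L = L₀·Dx.
L = 3·x·Dx + (1 + 2·x)·Dx^2 + (1 + 7·x + 16·x^2 + 12·x^3)·Dx^3  (order 3).
h: a_k = 0, 0, 18, -6, 9, -18, 789/20, …
ICs: h(0) = 0, h′(0) = 0, h′′(0) = 36.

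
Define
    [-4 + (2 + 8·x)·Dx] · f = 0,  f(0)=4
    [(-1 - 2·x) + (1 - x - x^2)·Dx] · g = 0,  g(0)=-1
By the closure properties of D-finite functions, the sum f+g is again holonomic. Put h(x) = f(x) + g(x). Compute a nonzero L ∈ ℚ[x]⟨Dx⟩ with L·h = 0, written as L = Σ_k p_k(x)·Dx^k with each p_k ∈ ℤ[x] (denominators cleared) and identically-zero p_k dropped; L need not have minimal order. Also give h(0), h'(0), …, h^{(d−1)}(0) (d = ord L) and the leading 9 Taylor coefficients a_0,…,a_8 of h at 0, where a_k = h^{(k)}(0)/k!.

L = (12 + 48·x + 48·x^2 + 40·x^3) + (-8 - 30·x - 114·x^2 - 152·x^3 - 100·x^4)·Dx + (-1 + 5·x + 39·x^2 - 6·x^3 - 82·x^4 - 40·x^5)·Dx^2  (order 2).
h: a_k = 3, 7, -10, 13, -45, 104, -349, 1035, -3466, …
ICs: h(0) = 3, h′(0) = 7.

f: a_k = 4, 8, -8, 16, -40, 112, -336, 1056, -3432, …
g: a_k = -1, -1, -2, -3, -5, -8, -13, -21, -34, …
f+g: L₀ = lclm(L_f,L_g), ord ≤ 1+1.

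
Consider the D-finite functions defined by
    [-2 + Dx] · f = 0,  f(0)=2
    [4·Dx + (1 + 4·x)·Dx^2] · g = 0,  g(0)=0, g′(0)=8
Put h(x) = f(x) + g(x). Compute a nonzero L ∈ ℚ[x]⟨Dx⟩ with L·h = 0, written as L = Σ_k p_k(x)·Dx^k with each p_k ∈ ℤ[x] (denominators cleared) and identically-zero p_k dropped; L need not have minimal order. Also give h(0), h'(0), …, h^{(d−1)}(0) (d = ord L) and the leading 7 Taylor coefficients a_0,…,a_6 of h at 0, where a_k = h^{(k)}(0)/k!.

L = (-40 - 32·x)·Dx + (14 - 16·x - 32·x^2)·Dx^2 + (3 + 16·x + 16·x^2)·Dx^3  (order 3).
h: a_k = 2, 12, -12, 136/3, -380/3, 6152/15, -61432/45, …
ICs: h(0) = 2, h′(0) = 12, h′′(0) = -24.

f: a_k = 2, 4, 4, 8/3, 4/3, 8/15, 8/45, …
g: a_k = 0, 8, -16, 128/3, -128, 2048/5, -4096/3, …
Weyl lclm of L_f,L_g ⇒ L₀ (ord ≤ 3).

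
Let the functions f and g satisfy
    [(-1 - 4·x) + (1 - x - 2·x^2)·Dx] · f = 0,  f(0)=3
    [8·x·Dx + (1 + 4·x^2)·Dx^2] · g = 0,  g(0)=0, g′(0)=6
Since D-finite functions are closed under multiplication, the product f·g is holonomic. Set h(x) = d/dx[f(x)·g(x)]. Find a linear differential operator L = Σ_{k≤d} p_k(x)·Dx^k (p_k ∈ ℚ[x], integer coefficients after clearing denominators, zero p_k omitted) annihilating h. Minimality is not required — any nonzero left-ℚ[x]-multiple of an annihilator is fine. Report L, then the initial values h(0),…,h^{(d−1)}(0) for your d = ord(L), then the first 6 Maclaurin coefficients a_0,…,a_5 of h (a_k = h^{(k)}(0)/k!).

f: a_k = 3, 3, 9, 15, 33, 63, …
g: a_k = 0, 6, 0, -8, 0, 96/5, …
h₀=f·g: eliminate ⇒ L₀, order ≤ 1·2.
h₀' ⇒ L via d/dx closure of L₀.
L = (288·x^2 + 384·x^3 + 1152·x^4) + (5 + 24·x + 36·x^2 + 128·x^3 + 384·x^4 + 768·x^5)·Dx + (-1 - x - 12·x^2 + 12·x^3 - 8·x^4 + 64·x^5 + 96·x^6)·Dx^2  (order 2).
h: a_k = 18, 36, 90, 264, 918, 9468/5, …
ICs: h(0) = 18, h′(0) = 36.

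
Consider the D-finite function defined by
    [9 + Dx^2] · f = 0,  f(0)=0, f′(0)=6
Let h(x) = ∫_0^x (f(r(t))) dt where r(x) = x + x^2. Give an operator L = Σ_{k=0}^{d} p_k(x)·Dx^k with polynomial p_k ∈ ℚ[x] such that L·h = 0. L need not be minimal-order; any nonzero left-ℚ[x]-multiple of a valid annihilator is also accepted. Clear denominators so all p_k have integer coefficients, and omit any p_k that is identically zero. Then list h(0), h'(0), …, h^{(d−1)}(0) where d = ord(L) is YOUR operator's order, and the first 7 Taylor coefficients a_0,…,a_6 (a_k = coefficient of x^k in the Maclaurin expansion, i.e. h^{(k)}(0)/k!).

L = (9 + 54·x + 108·x^2 + 72·x^3)·Dx - 2·Dx^2 + (1 + 2·x)·Dx^3  (order 3).
h: a_k = 0, 0, 3, 2, -9/4, -27/5, -153/40, …
ICs: h(0) = 0, h′(0) = 0, h′′(0) = 6.

f: a_k = 0, 6, 0, -9, 0, 81/20, 0, …
f∘r: x↦r, Dx↦Dx/r' in L_f ⇒ L₀.
h=∫₀ˣh₀: take L = L₀·Dx.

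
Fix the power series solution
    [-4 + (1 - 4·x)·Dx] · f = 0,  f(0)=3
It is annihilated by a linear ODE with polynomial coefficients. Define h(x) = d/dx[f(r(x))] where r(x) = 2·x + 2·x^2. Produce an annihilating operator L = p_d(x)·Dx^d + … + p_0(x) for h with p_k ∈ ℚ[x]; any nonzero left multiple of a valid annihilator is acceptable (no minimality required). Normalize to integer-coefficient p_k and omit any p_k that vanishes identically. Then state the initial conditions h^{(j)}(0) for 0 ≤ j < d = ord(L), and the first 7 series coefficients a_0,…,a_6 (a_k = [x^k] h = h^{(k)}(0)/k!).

f: a_k = 3, 12, 48, 192, 768, 3072, 12288, …
Substitute x→r, Dx→(1/r')Dx; clear ⇒ L₀.
h₀' ⇒ L via d/dx closure of L₀.
L = (18 + 48·x + 48·x^2) + (-1 + 6·x + 24·x^2 + 16·x^3)·Dx  (order 1).
h: a_k = 24, 432, 5760, 68352, 760320, 8119296, 84295680, …
ICs: h(0) = 24.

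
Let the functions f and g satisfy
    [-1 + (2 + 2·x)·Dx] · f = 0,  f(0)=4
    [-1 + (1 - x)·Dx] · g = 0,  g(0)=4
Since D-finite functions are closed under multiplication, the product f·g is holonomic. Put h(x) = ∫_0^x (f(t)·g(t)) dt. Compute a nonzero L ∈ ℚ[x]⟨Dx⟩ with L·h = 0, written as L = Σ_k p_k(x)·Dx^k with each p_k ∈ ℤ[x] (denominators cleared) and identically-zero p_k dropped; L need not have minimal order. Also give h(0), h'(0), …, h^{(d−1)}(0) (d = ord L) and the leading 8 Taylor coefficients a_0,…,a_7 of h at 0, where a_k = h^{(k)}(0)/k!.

f: a_k = 4, 2, -1/2, 1/4, -5/32, 7/64, -21/256, 33/512, …
g: a_k = 4, 4, 4, 4, 4, 4, 4, 4, …
f·g: L₀ = L_f ⊗_s L_g, ord ≤ 1·1.
∫: right-multiply L₀ by Dx.
L = (3 + x)·Dx + (-2 + 2·x^2)·Dx^2  (order 2).
h: a_k = 0, 16, 12, 22/3, 23/4, 179/40, 365/96, 1439/448, …
ICs: h(0) = 0, h′(0) = 16.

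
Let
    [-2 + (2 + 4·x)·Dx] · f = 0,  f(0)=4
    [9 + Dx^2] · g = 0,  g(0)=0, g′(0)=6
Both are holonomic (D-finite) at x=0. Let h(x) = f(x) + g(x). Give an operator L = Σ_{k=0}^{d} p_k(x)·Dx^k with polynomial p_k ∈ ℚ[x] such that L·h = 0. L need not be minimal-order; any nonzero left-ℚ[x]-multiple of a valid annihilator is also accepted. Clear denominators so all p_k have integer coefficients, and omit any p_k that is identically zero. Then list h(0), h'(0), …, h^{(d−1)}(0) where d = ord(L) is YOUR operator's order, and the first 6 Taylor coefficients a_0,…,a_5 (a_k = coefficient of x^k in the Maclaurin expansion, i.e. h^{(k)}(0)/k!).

L = (-27 - 81·x - 81·x^2) + (18 + 117·x + 243·x^2 + 162·x^3)·Dx + (-3 - 9·x - 9·x^2)·Dx^2 + (2 + 13·x + 27·x^2 + 18·x^3)·Dx^3  (order 3).
h: a_k = 4, 10, -2, -7, -5/2, 151/20, …
ICs: h(0) = 4, h′(0) = 10, h′′(0) = -4.

f: a_k = 4, 4, -2, 2, -5/2, 7/2, …
g: a_k = 0, 6, 0, -9, 0, 81/20, …
L₀ := lclm(L_f,L_g); ord L₀ ≤ 1+2.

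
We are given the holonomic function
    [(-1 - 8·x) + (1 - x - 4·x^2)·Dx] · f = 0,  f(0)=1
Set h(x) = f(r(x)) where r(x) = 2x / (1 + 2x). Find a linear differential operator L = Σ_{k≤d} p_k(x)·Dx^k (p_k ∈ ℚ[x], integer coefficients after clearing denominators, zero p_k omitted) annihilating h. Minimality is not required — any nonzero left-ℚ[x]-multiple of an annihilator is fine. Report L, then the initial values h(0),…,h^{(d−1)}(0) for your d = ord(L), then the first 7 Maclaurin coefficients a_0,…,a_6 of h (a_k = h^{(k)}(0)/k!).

L = (2 + 36·x) + (-1 - 4·x + 12·x^2 + 32·x^3)·Dx  (order 1).
h: a_k = 1, 2, 16, 0, 256, -512, 5120, …
ICs: h(0) = 1.

f: a_k = 1, 1, 5, 9, 29, 65, 181, …
f∘r: x↦r, Dx↦Dx/r' in L_f ⇒ L₀.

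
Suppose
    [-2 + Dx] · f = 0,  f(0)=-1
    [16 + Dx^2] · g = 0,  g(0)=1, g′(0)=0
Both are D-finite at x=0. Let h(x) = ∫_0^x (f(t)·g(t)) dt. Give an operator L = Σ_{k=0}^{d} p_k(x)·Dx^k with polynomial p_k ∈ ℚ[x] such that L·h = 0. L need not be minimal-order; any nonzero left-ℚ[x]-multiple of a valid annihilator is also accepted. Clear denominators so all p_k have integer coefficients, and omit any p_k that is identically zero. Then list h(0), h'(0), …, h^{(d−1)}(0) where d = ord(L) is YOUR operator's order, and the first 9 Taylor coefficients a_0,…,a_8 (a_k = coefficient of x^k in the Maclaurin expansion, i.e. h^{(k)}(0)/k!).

L = 20·Dx - 4·Dx^2 + Dx^3  (order 3).
h: a_k = 0, -1, -1, 2, 11/3, 14/15, -82/45, -52/35, -29/315, …
ICs: h(0) = 0, h′(0) = -1, h′′(0) = -2.

f: a_k = -1, -2, -2, -4/3, -2/3, -4/15, -4/45, -8/315, -2/315, …
g: a_k = 1, 0, -8, 0, 32/3, 0, -256/45, 0, 512/315, …
L₀ := L_f ⊗_s L_g (sym. prod.), ord ≤ 2.
∫: right-multiply L₀ by Dx.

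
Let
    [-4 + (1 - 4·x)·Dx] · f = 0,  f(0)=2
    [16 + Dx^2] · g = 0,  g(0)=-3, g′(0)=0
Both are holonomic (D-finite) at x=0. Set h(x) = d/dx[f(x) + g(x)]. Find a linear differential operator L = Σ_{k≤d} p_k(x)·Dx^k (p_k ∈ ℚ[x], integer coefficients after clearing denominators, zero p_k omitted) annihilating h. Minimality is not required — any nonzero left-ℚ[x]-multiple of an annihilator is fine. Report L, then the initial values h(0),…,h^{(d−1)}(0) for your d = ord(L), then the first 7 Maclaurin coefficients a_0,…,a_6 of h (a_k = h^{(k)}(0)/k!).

f: a_k = 2, 8, 32, 128, 512, 2048, 8192, …
g: a_k = -3, 0, 24, 0, -32, 0, 256/15, …
Weyl lclm of L_f,L_g ⇒ L₀ (ord ≤ 3).
h=h₀': d/dx-closure on L₀ ⇒ L.
L = (1664 - 1024·x + 2048·x^2) + (-112 + 576·x - 768·x^2 + 1024·x^3)·Dx + (104 - 64·x + 128·x^2)·Dx^2 + (-7 + 36·x - 48·x^2 + 64·x^3)·Dx^3  (order 3).
h: a_k = 8, 112, 384, 1920, 10240, 246272/5, 229376, …
ICs: h(0) = 8, h′(0) = 112, h′′(0) = 768.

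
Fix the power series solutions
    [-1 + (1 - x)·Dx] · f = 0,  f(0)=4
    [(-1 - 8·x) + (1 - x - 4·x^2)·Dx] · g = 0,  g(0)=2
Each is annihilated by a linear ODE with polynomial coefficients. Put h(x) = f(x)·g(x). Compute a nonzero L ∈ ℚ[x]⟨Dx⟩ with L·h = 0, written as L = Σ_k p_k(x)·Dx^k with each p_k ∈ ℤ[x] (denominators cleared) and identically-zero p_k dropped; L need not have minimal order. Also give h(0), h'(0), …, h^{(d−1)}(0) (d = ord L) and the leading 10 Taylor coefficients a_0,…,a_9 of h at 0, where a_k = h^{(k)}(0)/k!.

f: a_k = 4, 4, 4, 4, 4, 4, 4, 4, 4, 4, …
g: a_k = 2, 2, 10, 18, 58, 130, 362, 882, 2330, 5858, …
f·g: L₀ = L_f ⊗_s L_g, ord ≤ 1·1.
L = (-2 - 6·x + 12·x^2) + (1 - 2·x - 3·x^2 + 4·x^3)·Dx  (order 1).
h: a_k = 8, 16, 56, 128, 360, 880, 2328, 5856, 15176, 38608, …
ICs: h(0) = 8.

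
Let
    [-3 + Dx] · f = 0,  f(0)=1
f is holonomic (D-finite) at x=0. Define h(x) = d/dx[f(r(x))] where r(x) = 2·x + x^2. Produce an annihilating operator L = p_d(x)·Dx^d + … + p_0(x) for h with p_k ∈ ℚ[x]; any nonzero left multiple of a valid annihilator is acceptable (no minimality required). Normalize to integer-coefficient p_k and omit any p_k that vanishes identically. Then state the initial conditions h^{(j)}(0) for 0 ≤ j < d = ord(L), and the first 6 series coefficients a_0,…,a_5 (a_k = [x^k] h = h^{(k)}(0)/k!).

L = (7 + 12·x + 6·x^2) + (-1 - x)·Dx  (order 1).
h: a_k = 6, 42, 162, 450, 999, 9369/5, …
ICs: h(0) = 6.

f: a_k = 1, 3, 9/2, 9/2, 27/8, 81/40, …
f∘r: x↦r, Dx↦Dx/r' in L_f ⇒ L₀.
h₀' ⇒ L via d/dx closure of L₀.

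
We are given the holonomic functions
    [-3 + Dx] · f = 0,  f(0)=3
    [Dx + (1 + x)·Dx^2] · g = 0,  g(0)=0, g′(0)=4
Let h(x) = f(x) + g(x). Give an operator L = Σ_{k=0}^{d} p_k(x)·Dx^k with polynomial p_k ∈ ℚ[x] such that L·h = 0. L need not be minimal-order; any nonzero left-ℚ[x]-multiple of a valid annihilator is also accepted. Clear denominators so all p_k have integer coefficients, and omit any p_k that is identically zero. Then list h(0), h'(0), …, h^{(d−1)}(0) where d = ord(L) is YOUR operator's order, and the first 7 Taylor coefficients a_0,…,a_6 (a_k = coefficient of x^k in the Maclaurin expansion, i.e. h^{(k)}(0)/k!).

L = (-15 - 9·x)·Dx + (-7 - 18·x - 9·x^2)·Dx^2 + (4 + 7·x + 3·x^2)·Dx^3  (order 3).
h: a_k = 3, 13, 23/2, 89/6, 73/8, 55/8, 569/240, …
ICs: h(0) = 3, h′(0) = 13, h′′(0) = 23.

f: a_k = 3, 9, 27/2, 27/2, 81/8, 243/40, 243/80, …
g: a_k = 0, 4, -2, 4/3, -1, 4/5, -2/3, …
h₀=f+g: left-lcm gives L₀, ord ≤ 3.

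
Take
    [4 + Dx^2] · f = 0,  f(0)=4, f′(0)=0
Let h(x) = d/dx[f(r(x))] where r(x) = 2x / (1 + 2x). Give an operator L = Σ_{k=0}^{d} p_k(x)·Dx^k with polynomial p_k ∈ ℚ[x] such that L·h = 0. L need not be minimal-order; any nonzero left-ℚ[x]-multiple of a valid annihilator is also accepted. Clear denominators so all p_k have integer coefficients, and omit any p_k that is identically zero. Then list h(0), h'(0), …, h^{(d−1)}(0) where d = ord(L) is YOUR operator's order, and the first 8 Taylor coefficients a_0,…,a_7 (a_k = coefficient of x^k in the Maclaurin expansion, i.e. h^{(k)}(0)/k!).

f: a_k = 4, 0, -8, 0, 8/3, 0, -16/45, 0, …
f∘r: x↦r, Dx↦Dx/r' in L_f ⇒ L₀.
h=h₀': d/dx-closure on L₀ ⇒ L.
L = (40 + 96·x + 96·x^2) + (12 + 72·x + 144·x^2 + 96·x^3)·Dx + (1 + 8·x + 24·x^2 + 32·x^3 + 16·x^4)·Dx^2  (order 2).
h: a_k = 0, -64, 384, -4096/3, 10240/3, -78848/15, -14336/5, 19283968/315, …
ICs: h(0) = 0, h′(0) = -64.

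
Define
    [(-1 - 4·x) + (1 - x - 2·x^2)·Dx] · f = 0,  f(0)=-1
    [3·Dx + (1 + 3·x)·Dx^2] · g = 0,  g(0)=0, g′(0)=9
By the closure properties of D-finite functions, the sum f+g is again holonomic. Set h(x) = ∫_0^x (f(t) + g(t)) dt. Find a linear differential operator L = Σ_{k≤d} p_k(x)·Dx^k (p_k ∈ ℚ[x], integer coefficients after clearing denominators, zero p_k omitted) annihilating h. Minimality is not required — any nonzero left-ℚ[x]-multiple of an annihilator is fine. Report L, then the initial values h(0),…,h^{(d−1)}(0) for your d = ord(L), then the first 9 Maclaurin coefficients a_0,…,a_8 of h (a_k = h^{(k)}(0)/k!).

L = (66 + 270·x + 576·x^2 + 336·x^3 + 288·x^4)·Dx^2 + (4 + 96·x + 492·x^2 + 832·x^3 + 696·x^4 + 480·x^5)·Dx^3 + (-3 - 19·x - 25·x^2 + 39·x^3 + 116·x^4 + 164·x^5 + 96·x^6)·Dx^4  (order 4).
h: a_k = 0, -1, 4, -11/2, 11/2, -287/20, 104/5, -815/14, 2983/28, …
ICs: h(0) = 0, h′(0) = -1, h′′(0) = 8, h′′′(0) = -33.

f: a_k = -1, -1, -3, -5, -11, -21, -43, -85, -171, …
g: a_k = 0, 9, -27/2, 27, -243/4, 729/5, -729/2, 6561/7, -19683/8, …
f+g: L₀ = lclm(L_f,L_g), ord ≤ 1+2.
h=∫h₀ ⇒ L = L₀·Dx.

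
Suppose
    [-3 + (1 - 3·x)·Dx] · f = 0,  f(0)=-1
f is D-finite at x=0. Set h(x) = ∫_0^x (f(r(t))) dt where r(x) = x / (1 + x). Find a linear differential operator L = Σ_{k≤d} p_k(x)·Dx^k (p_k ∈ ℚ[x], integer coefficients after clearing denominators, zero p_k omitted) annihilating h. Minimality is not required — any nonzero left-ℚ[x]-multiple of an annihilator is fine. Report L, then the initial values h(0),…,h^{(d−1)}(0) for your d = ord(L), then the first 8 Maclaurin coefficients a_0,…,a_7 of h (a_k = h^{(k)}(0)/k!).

L = 3·Dx + (-1 + x + 2·x^2)·Dx^2  (order 2).
h: a_k = 0, -1, -3/2, -2, -3, -24/5, -8, -96/7, …
ICs: h(0) = 0, h′(0) = -1.

f: a_k = -1, -3, -9, -27, -81, -243, -729, -2187, …
Substitute x→r, Dx→(1/r')Dx; clear ⇒ L₀.
h=∫₀ˣh₀: take L = L₀·Dx.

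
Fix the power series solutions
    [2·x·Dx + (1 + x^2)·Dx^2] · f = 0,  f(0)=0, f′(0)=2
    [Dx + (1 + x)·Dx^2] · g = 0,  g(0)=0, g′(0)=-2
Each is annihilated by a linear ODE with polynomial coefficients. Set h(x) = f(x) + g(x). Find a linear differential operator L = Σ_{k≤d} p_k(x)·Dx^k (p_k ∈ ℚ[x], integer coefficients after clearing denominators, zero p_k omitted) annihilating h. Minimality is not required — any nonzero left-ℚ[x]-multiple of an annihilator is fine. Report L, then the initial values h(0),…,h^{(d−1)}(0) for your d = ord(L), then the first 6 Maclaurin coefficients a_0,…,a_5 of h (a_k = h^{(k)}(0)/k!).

L = (-2 - 6·x + 6·x^2 + 2·x^3)·Dx + (-4 - 4·x + 12·x^3 + 4·x^4)·Dx^2 + (-1 + x + 2·x^2 + 2·x^3 + 3·x^4 + x^5)·Dx^3  (order 3).
h: a_k = 0, 0, 1, -4/3, 1/2, 0, …
ICs: h(0) = 0, h′(0) = 0, h′′(0) = 2.

f: a_k = 0, 2, 0, -2/3, 0, 2/5, …
g: a_k = 0, -2, 1, -2/3, 1/2, -2/5, …
Weyl lclm of L_f,L_g ⇒ L₀ (ord ≤ 4).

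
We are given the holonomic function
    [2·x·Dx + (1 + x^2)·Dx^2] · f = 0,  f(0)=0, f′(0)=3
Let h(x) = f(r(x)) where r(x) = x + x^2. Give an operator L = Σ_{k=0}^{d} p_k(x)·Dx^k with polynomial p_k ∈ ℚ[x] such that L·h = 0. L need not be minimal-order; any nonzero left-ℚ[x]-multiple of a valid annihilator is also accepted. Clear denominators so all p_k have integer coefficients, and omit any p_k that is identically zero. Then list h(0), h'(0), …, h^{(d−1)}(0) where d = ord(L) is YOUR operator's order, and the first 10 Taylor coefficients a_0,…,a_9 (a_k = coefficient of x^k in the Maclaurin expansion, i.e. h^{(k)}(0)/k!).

f: a_k = 0, 3, 0, -1, 0, 3/5, 0, -3/7, 0, 1/3, …
f∘r: x↦r, Dx↦Dx/r' in L_f ⇒ L₀.
L = (-2 + 2·x + 8·x^2 + 12·x^3 + 6·x^4)·Dx + (1 + 2·x + x^2 + 4·x^3 + 5·x^4 + 2·x^5)·Dx^2  (order 2).
h: a_k = 0, 3, 3, -1, -3, -12/5, 2, 39/7, 3, -17/3, …
ICs: h(0) = 0, h′(0) = 3.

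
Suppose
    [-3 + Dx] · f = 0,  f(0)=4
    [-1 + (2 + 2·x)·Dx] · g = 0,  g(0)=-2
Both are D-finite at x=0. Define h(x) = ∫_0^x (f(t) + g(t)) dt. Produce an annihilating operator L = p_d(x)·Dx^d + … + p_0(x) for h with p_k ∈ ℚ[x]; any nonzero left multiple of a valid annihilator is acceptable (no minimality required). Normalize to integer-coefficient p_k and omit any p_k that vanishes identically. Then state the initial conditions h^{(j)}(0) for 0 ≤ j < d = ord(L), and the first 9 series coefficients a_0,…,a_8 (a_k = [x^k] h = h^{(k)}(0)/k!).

L = (21 + 18·x)·Dx + (-37 - 72·x - 36·x^2)·Dx^2 + (10 + 22·x + 12·x^2)·Dx^3  (order 3).
h: a_k = 0, 2, 11/2, 73/12, 143/32, 869/320, 5149/3840, 10473/17920, 61053/286720, …
ICs: h(0) = 0, h′(0) = 2, h′′(0) = 11.

f: a_k = 4, 12, 18, 18, 27/2, 81/10, 81/20, 243/140, 729/1120, …
g: a_k = -2, -1, 1/4, -1/8, 5/64, -7/128, 21/512, -33/1024, 429/16384, …
L₀ := lclm(L_f,L_g); ord L₀ ≤ 1+1.
h=∫₀ˣh₀: take L = L₀·Dx.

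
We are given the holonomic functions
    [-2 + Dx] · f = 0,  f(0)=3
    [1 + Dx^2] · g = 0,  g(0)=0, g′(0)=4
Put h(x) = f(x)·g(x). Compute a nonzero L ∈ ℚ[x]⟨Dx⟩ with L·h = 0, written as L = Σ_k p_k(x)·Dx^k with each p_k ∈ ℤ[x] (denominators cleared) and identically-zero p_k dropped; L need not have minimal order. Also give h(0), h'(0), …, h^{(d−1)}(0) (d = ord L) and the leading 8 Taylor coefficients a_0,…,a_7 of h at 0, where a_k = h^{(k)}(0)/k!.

f: a_k = 3, 6, 6, 4, 2, 4/5, 4/15, 8/105, …
g: a_k = 0, 4, 0, -2/3, 0, 1/30, 0, -1/1260, …
f·g: L₀ = L_f ⊗_s L_g, ord ≤ 1·2.
L = 5 - 4·Dx + Dx^2  (order 2).
h: a_k = 0, 12, 24, 22, 12, 41/10, 11/15, -29/420, …
ICs: h(0) = 0, h′(0) = 12.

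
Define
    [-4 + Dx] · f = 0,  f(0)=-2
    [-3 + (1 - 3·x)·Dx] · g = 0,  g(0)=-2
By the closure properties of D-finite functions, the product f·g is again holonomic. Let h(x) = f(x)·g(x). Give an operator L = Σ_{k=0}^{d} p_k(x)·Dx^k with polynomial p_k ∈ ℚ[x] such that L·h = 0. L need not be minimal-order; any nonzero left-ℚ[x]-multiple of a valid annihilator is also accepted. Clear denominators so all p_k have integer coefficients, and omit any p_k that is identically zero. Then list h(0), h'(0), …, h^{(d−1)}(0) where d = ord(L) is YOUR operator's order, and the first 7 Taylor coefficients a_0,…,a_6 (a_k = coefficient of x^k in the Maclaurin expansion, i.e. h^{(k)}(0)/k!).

f: a_k = -2, -8, -16, -64/3, -64/3, -256/15, -512/45, …
g: a_k = -2, -6, -18, -54, -162, -486, -1458, …
Product ⇒ symmetric product L₀, ord ≤ 1.
L = (7 - 12·x) + (-1 + 3·x)·Dx  (order 1).
h: a_k = 4, 28, 116, 1172/3, 3644/3, 55172/15, 497572/45, …
ICs: h(0) = 4.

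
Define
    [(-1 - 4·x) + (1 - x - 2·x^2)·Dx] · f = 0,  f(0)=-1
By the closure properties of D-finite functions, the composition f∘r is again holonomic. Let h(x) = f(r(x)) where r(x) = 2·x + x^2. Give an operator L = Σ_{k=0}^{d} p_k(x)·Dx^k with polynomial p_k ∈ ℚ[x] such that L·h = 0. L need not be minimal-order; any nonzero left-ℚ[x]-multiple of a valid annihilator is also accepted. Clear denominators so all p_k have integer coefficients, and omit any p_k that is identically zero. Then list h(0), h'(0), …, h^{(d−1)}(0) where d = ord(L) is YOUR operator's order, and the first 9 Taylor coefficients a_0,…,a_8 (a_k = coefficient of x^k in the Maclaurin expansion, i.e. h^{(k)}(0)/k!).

f: a_k = -1, -1, -3, -5, -11, -21, -43, -85, -171, …
L₀ from L_f via x↦r, Dx↦r'^{-1}Dx.
L = (2 + 16·x + 8·x^2) + (-1 + 3·x + 6·x^2 + 2·x^3)·Dx  (order 1).
h: a_k = -1, -2, -13, -52, -239, -1054, -4701, -20904, -93027, …
ICs: h(0) = -1.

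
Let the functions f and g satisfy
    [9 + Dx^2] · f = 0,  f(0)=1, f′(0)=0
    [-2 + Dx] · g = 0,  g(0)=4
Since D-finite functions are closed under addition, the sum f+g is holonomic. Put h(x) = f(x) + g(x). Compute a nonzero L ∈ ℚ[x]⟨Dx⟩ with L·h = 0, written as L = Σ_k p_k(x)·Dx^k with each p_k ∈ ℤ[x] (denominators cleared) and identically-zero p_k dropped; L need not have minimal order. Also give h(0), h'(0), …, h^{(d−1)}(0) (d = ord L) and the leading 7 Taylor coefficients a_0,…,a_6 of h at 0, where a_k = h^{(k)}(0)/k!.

L = -18 + 9·Dx - 2·Dx^2 + Dx^3  (order 3).
h: a_k = 5, 8, 7/2, 16/3, 145/24, 16/15, -473/720, …
ICs: h(0) = 5, h′(0) = 8, h′′(0) = 7.

f: a_k = 1, 0, -9/2, 0, 27/8, 0, -81/80, …
g: a_k = 4, 8, 8, 16/3, 8/3, 16/15, 16/45, …
f+g: L₀ = lclm(L_f,L_g), ord ≤ 2+1.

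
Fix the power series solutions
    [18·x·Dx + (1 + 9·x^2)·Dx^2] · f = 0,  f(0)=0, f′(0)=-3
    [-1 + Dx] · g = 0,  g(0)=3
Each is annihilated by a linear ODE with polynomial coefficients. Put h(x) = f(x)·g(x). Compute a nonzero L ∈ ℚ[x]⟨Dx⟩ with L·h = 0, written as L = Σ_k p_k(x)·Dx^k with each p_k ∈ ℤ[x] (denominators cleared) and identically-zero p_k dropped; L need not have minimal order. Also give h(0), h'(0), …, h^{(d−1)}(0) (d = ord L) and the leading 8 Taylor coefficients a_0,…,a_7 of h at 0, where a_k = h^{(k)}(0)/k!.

f: a_k = 0, -3, 0, 9, 0, -243/5, 0, 2187/7, …
g: a_k = 3, 3, 3/2, 1/2, 1/8, 1/40, 1/240, 1/1680, …
L₀ := L_f ⊗_s L_g (sym. prod.), ord ≤ 2.
L = (1 - 18·x + 9·x^2) + (-2 + 18·x - 18·x^2)·Dx + (1 + 9·x^2)·Dx^2  (order 2).
h: a_k = 0, -9, -9, 45/2, 51/2, -5307/40, -1131/8, 484679/560, …
ICs: h(0) = 0, h′(0) = -9.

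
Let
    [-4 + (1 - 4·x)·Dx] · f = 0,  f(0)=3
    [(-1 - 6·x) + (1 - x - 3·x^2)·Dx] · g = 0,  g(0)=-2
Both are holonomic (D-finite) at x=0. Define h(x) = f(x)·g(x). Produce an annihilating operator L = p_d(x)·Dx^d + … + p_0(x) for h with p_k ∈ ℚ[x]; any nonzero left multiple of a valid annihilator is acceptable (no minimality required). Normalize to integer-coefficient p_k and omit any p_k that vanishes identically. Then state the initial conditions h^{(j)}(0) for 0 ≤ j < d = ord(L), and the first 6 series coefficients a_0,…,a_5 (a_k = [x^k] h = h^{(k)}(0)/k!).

L = (-5 + 2·x + 36·x^2) + (1 - 5·x + x^2 + 12·x^3)·Dx  (order 1).
h: a_k = -6, -30, -144, -618, -2586, -10584, …
ICs: h(0) = -6.

f: a_k = 3, 12, 48, 192, 768, 3072, …
g: a_k = -2, -2, -8, -14, -38, -80, …
L₀ := L_f ⊗_s L_g (sym. prod.), ord ≤ 1.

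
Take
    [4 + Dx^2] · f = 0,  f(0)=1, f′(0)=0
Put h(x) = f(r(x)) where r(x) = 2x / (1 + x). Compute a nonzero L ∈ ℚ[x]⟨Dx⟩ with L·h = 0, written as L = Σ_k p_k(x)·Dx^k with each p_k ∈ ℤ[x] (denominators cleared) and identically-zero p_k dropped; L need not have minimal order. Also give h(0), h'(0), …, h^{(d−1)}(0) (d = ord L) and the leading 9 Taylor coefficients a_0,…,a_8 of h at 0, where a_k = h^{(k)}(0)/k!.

L = 16 + (2 + 6·x + 6·x^2 + 2·x^3)·Dx + (1 + 4·x + 6·x^2 + 4·x^3 + x^4)·Dx^2  (order 2).
h: a_k = 1, 0, -8, 16, -40/3, -32/3, 2744/45, -656/5, 12568/63, …
ICs: h(0) = 1, h′(0) = 0.

f: a_k = 1, 0, -2, 0, 2/3, 0, -4/45, 0, 2/315, …
Change of var in L_f (x↦r) gives L₀.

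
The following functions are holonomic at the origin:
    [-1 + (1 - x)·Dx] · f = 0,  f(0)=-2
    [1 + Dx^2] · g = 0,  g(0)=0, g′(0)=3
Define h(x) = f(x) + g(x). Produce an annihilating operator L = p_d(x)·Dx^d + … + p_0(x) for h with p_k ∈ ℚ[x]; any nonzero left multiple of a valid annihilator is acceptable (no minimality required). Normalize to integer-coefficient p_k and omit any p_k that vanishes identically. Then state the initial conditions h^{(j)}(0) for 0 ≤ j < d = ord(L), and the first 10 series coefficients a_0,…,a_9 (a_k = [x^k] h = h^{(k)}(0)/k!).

L = (7 - 2·x + x^2) + (-3 + 5·x - 3·x^2 + x^3)·Dx + (7 - 2·x + x^2)·Dx^2 + (-3 + 5·x - 3·x^2 + x^3)·Dx^3  (order 3).
h: a_k = -2, 1, -2, -5/2, -2, -79/40, -2, -3361/1680, -2, -241919/120960, …
ICs: h(0) = -2, h′(0) = 1, h′′(0) = -4.

f: a_k = -2, -2, -2, -2, -2, -2, -2, -2, -2, -2, …
g: a_k = 0, 3, 0, -1/2, 0, 1/40, 0, -1/1680, 0, 1/120960, …
Weyl lclm of L_f,L_g ⇒ L₀ (ord ≤ 3).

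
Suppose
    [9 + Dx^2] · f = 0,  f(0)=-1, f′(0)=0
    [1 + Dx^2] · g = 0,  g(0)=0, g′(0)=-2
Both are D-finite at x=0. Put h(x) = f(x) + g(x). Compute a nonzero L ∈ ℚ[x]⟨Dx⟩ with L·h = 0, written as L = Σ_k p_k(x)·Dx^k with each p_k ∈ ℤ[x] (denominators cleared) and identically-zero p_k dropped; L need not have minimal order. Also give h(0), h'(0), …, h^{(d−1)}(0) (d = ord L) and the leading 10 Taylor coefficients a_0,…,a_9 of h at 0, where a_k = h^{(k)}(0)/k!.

L = 9 + 10·Dx^2 + Dx^4  (order 4).
h: a_k = -1, -2, 9/2, 1/3, -27/8, -1/60, 81/80, 1/2520, -729/4480, -1/181440, …
ICs: h(0) = -1, h′(0) = -2, h′′(0) = 9, h′′′(0) = 2.

f: a_k = -1, 0, 9/2, 0, -27/8, 0, 81/80, 0, -729/4480, 0, …
g: a_k = 0, -2, 0, 1/3, 0, -1/60, 0, 1/2520, 0, -1/181440, …
L₀ := lclm(L_f,L_g); ord L₀ ≤ 2+2.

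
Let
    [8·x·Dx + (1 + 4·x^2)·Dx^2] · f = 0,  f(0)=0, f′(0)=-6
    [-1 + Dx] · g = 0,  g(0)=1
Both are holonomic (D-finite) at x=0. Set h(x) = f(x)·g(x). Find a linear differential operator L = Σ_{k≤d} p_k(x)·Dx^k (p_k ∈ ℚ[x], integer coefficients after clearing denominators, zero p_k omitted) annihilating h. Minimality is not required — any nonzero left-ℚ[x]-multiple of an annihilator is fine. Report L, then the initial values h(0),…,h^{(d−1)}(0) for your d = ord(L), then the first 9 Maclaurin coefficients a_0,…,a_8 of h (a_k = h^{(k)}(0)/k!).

f: a_k = 0, -6, 0, 8, 0, -96/5, 0, 384/7, 0, …
g: a_k = 1, 1, 1/2, 1/6, 1/24, 1/120, 1/720, 1/5040, 1/40320, …
L₀ := L_f ⊗_s L_g (sym. prod.), ord ≤ 2.
L = (1 - 8·x + 4·x^2) + (-2 + 8·x - 8·x^2)·Dx + (1 + 4·x^2)·Dx^2  (order 2).
h: a_k = 0, -6, -6, 5, 7, -309/20, -215/12, 12763/280, 43447/840, …
ICs: h(0) = 0, h′(0) = -6.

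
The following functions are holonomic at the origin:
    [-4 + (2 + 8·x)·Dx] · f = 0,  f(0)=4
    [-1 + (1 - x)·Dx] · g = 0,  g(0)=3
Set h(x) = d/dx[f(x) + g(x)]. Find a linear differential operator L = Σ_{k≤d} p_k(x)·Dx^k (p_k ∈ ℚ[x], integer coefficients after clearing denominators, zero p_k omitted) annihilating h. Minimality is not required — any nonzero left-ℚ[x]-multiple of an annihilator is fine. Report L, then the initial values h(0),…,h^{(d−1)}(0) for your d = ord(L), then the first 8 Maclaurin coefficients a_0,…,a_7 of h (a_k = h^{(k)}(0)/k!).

L = (-18 - 12·x) + (3 - 36·x - 42·x^2)·Dx + (2 + 9·x + x^2 - 12·x^3)·Dx^2  (order 2).
h: a_k = 11, -10, 57, -148, 575, -1998, 7413, -27432, …
ICs: h(0) = 11, h′(0) = -10.

f: a_k = 4, 8, -8, 16, -40, 112, -336, 1056, …
g: a_k = 3, 3, 3, 3, 3, 3, 3, 3, …
L₀ := lclm(L_f,L_g); ord L₀ ≤ 1+1.
Derive L from L₀ (diff closure).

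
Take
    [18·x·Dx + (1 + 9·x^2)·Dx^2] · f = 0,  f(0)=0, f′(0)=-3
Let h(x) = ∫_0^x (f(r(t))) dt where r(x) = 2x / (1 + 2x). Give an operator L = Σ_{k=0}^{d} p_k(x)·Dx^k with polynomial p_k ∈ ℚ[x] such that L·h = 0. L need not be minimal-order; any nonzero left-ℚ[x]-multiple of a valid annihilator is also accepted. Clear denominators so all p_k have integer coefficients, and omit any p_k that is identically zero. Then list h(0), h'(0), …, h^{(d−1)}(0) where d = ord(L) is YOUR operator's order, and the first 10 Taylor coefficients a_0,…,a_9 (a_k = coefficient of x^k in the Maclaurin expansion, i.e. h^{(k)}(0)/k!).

L = (4 + 80·x)·Dx^2 + (1 + 4·x + 40·x^2)·Dx^3  (order 3).
h: a_k = 0, 0, -3, 4, 12, -384/5, 64/5, 9984/7, -31872/7, -57344/3, …
ICs: h(0) = 0, h′(0) = 0, h′′(0) = -6.

f: a_k = 0, -3, 0, 9, 0, -243/5, 0, 2187/7, 0, -2187, …
f∘r: x↦r, Dx↦Dx/r' in L_f ⇒ L₀.
h=∫h₀ ⇒ L = L₀·Dx.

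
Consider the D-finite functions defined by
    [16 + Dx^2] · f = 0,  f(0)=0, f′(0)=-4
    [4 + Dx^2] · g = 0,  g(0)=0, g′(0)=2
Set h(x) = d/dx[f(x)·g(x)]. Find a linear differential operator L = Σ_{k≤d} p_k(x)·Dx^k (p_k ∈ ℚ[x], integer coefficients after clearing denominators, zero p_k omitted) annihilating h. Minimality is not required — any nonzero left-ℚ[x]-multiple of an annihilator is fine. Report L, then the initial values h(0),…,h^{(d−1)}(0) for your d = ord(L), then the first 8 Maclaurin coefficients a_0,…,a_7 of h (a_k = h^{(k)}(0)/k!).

L = 144 + 40·Dx^2 + Dx^4  (order 4).
h: a_k = 0, -16, 0, 320/3, 0, -2912/15, 0, 10496/63, …
ICs: h(0) = 0, h′(0) = -16, h′′(0) = 0, h′′′(0) = 640.

f: a_k = 0, -4, 0, 32/3, 0, -128/15, 0, 1024/315, …
g: a_k = 0, 2, 0, -4/3, 0, 4/15, 0, -8/315, …
f·g: L₀ = L_f ⊗_s L_g, ord ≤ 2·2.
Derive L from L₀ (diff closure).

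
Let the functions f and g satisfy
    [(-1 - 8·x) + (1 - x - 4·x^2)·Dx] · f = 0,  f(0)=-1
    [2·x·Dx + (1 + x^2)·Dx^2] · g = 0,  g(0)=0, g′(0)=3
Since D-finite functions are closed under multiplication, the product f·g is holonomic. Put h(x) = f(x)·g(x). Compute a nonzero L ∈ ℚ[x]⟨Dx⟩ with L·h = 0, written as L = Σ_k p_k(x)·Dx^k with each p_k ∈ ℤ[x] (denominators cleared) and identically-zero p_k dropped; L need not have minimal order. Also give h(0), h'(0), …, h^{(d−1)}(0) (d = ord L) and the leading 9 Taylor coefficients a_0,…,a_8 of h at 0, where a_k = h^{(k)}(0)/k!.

f: a_k = -1, -1, -5, -9, -29, -65, -181, -441, -1165, …
g: a_k = 0, 3, 0, -1, 0, 3/5, 0, -3/7, 0, …
L₀ := L_f ⊗_s L_g (sym. prod.), ord ≤ 2.
L = (8 + 2·x + 24·x^2) + (2 + 14·x + 4·x^2 + 24·x^3)·Dx + (-1 + x + 3·x^2 + x^3 + 4·x^4)·Dx^2  (order 2).
h: a_k = 0, -3, -3, -14, -26, -413/5, -933/5, -3616/7, -44204/35, …
ICs: h(0) = 0, h′(0) = -3.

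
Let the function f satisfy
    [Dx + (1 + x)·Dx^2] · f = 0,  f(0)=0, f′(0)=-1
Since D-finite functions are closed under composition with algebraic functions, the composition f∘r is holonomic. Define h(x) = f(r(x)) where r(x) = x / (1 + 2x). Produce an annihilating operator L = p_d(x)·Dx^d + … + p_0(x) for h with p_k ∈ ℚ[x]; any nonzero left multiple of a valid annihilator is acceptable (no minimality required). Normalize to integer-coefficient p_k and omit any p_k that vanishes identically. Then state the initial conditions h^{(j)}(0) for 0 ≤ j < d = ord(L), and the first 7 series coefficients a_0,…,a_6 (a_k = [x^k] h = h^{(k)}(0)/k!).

L = (5 + 12·x)·Dx + (1 + 5·x + 6·x^2)·Dx^2  (order 2).
h: a_k = 0, -1, 5/2, -19/3, 65/4, -211/5, 665/6, …
ICs: h(0) = 0, h′(0) = -1.

f: a_k = 0, -1, 1/2, -1/3, 1/4, -1/5, 1/6, …
Change of var in L_f (x↦r) gives L₀.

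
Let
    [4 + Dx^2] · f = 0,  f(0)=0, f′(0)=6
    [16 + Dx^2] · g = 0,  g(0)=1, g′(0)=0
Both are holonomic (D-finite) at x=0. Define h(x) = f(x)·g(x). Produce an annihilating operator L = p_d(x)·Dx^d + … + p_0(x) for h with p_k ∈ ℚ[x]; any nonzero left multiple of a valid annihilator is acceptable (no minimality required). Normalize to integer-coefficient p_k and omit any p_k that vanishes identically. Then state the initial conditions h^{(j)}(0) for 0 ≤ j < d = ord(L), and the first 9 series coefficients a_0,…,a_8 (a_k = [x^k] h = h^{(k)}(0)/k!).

f: a_k = 0, 6, 0, -4, 0, 4/5, 0, -8/105, 0, …
g: a_k = 1, 0, -8, 0, 32/3, 0, -256/45, 0, 512/315, …
h₀=f·g: eliminate ⇒ L₀, order ≤ 2·2.
L = 144 + 40·Dx^2 + Dx^4  (order 4).
h: a_k = 0, 6, 0, -52, 0, 484/5, 0, -8744/105, 0, …
ICs: h(0) = 0, h′(0) = 6, h′′(0) = 0, h′′′(0) = -312.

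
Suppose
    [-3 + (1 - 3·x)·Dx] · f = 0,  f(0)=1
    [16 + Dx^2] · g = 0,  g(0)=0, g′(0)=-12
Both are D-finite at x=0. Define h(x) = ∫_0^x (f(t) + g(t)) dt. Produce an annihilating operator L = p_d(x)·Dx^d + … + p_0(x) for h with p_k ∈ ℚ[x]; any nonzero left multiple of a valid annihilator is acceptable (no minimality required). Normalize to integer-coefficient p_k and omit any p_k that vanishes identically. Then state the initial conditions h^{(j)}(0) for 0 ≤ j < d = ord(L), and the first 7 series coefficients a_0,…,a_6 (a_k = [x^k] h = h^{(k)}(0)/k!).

f: a_k = 1, 3, 9, 27, 81, 243, 729, …
g: a_k = 0, -12, 0, 32, 0, -128/5, 0, …
Sum ⇒ L₀ = lclm(L_f,L_g) in ℚ(x)⟨Dx⟩.
h=∫₀ˣh₀: take L = L₀·Dx.
L = (1680 - 2304·x + 3456·x^2)·Dx + (-272 + 1584·x - 3456·x^2 + 3456·x^3)·Dx^2 + (105 - 144·x + 216·x^2)·Dx^3 + (-17 + 99·x - 216·x^2 + 216·x^3)·Dx^4  (order 4).
h: a_k = 0, 1, -9/2, 3, 59/4, 81/5, 1087/30, …
ICs: h(0) = 0, h′(0) = 1, h′′(0) = -9, h′′′(0) = 18.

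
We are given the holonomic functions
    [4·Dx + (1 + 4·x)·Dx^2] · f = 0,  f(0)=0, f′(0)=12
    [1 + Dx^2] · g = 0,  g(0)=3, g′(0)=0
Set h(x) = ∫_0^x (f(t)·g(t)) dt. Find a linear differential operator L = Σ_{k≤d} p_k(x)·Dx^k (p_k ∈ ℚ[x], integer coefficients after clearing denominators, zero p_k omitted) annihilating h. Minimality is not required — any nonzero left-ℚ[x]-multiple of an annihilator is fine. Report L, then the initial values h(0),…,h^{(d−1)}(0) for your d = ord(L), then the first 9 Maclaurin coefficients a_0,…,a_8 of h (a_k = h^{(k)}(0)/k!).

f: a_k = 0, 12, -24, 64, -192, 3072/5, -2048, 49152/7, -24576, …
g: a_k = 3, 0, -3/2, 0, 1/8, 0, -1/240, 0, 1/13440, …
f·g: L₀ = L_f ⊗_s L_g, ord ≤ 2·2.
∫: right-multiply L₀ by Dx.
L = (-147 - 144·x - 224·x^2 + 256·x^3 + 256·x^4)·Dx + (-56 - 160·x + 384·x^2 + 512·x^3)·Dx^2 + (-150 - 160·x - 192·x^2 + 512·x^3 + 512·x^4)·Dx^3 + (-56 - 160·x + 384·x^2 + 512·x^3)·Dx^4 + (-3 - 16·x + 32·x^2 + 256·x^3 + 256·x^4)·Dx^5  (order 5).
h: a_k = 0, 0, 18, -24, 87/2, -108, 5829/20, -837, 2821209/1120, …
ICs: h(0) = 0, h′(0) = 0, h′′(0) = 36, h′′′(0) = -144, h′′′′(0) = 1044.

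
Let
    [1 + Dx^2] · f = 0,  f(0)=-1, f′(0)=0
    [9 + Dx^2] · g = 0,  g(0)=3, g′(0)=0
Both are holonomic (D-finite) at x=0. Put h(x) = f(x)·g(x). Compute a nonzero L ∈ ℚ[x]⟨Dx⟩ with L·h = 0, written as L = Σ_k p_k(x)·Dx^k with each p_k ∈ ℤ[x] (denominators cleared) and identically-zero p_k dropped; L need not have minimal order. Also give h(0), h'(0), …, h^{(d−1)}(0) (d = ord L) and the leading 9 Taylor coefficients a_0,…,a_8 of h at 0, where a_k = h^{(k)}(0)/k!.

L = 64 + 20·Dx^2 + Dx^4  (order 4).
h: a_k = -3, 0, 15, 0, -17, 0, 26/3, 0, -257/105, …
ICs: h(0) = -3, h′(0) = 0, h′′(0) = 30, h′′′(0) = 0.

f: a_k = -1, 0, 1/2, 0, -1/24, 0, 1/720, 0, -1/40320, …
g: a_k = 3, 0, -27/2, 0, 81/8, 0, -243/80, 0, 2187/4480, …
f·g: L₀ = L_f ⊗_s L_g, ord ≤ 2·2.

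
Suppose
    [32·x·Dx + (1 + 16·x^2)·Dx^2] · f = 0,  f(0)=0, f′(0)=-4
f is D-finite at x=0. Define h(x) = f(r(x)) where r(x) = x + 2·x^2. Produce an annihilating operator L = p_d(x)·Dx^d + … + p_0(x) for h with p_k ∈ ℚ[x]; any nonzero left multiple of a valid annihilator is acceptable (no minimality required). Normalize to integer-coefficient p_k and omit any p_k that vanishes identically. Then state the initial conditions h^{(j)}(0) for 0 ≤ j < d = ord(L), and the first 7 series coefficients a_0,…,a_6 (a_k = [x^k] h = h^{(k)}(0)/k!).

L = (-4 + 32·x + 256·x^2 + 768·x^3 + 768·x^4)·Dx + (1 + 4·x + 16·x^2 + 128·x^3 + 320·x^4 + 256·x^5)·Dx^2  (order 2).
h: a_k = 0, -4, -8, 64/3, 128, 256/5, -5632/3, …
ICs: h(0) = 0, h′(0) = -4.

f: a_k = 0, -4, 0, 64/3, 0, -1024/5, 0, …
Substitute x→r, Dx→(1/r')Dx; clear ⇒ L₀.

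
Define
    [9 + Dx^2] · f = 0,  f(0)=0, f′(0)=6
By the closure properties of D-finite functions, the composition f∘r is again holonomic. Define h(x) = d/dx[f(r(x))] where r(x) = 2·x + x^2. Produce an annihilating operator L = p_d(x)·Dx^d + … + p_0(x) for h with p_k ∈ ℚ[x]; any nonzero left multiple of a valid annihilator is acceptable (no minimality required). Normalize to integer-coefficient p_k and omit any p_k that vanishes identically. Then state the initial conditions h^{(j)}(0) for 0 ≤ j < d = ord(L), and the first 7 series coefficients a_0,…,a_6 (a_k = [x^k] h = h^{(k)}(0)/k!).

L = (39 + 144·x + 216·x^2 + 144·x^3 + 36·x^4) + (-3 - 3·x)·Dx + (1 + 2·x + x^2)·Dx^2  (order 2).
h: a_k = 12, 12, -216, -432, 378, 1890, 7452/5, …
ICs: h(0) = 12, h′(0) = 12.

f: a_k = 0, 6, 0, -9, 0, 81/20, 0, …
f∘r: x↦r, Dx↦Dx/r' in L_f ⇒ L₀.
h=h₀': d/dx-closure on L₀ ⇒ L.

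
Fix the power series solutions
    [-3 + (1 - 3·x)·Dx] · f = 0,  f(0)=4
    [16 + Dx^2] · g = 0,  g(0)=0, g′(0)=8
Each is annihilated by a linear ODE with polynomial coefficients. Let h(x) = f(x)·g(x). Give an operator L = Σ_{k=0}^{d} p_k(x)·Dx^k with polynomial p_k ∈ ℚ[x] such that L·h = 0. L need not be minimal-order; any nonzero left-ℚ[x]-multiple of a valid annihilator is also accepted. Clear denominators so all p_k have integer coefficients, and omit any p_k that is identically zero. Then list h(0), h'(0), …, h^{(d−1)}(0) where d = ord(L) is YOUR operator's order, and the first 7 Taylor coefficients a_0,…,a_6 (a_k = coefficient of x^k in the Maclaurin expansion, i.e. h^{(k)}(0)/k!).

L = (-16 + 48·x) + 6·Dx + (-1 + 3·x)·Dx^2  (order 2).
h: a_k = 0, 32, 96, 608/3, 608, 28384/15, 28384/5, …
ICs: h(0) = 0, h′(0) = 32.

f: a_k = 4, 12, 36, 108, 324, 972, 2916, …
g: a_k = 0, 8, 0, -64/3, 0, 256/15, 0, …
L₀ := L_f ⊗_s L_g (sym. prod.), ord ≤ 2.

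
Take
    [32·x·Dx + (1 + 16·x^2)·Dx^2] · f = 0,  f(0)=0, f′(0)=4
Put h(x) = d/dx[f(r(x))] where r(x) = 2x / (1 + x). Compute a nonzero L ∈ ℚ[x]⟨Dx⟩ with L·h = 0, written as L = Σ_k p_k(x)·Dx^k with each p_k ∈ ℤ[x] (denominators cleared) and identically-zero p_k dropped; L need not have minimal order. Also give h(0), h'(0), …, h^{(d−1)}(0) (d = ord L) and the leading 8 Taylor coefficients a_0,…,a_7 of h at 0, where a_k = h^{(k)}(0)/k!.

f: a_k = 0, 4, 0, -64/3, 0, 1024/5, 0, -16384/7, …
L₀ from L_f via x↦r, Dx↦r'^{-1}Dx.
h₀' ⇒ L via d/dx closure of L₀.
L = (2 + 130·x) + (1 + 2·x + 65·x^2)·Dx  (order 1).
h: a_k = 8, -16, -488, 2016, 27688, -186416, -1426888, 14970816, …
ICs: h(0) = 8.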